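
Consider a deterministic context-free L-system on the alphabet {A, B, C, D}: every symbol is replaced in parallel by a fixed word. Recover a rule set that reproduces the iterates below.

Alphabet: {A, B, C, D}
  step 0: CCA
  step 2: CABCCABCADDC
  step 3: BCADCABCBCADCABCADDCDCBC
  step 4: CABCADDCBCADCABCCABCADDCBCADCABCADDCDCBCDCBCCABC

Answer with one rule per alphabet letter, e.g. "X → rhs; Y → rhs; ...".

A->AD, B->CA, C->BC, D->DC

  step 3 ⇒ step 4: BCADCABCBCADCABCADDCDCBC ⇒ CA·BC·AD·DC·BC·AD·CA·BC·CA·BC·AD·DC·BC·AD·CA·BC·AD·DC·DC·BC·DC·BC·CA·BC
    A ↦ AD
    B ↦ CA
    C ↦ BC
    D ↦ DC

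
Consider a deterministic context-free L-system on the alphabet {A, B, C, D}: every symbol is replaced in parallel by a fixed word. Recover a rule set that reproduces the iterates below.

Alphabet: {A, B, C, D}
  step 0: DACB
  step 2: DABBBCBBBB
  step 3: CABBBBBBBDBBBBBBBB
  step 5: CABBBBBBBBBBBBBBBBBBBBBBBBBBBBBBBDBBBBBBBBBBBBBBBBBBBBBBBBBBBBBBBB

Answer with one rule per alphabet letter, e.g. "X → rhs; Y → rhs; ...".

  step 2 ⇒ step 3: DABBBCBBBB ⇒ C·AB·BB·BB·BB·D·BB·BB·BB·BB
    A ↦ AB
    B ↦ BB
    C ↦ D
    D ↦ C

A->AB, B->BB, C->D, D->C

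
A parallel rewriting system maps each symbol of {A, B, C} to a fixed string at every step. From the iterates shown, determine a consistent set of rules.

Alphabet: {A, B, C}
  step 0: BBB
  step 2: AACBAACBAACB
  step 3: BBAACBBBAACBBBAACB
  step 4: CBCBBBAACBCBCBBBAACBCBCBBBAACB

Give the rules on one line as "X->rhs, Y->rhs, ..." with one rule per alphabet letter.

  step 3 ⇒ step 4: BBAACBBBAACBBBAACB ⇒ CB·CB·B·B·AA·CB·CB·CB·B·B·AA·CB·CB·CB·B·B·AA·CB
    A ↦ B
    B ↦ CB
    C ↦ AA

A->B, B->CB, C->AA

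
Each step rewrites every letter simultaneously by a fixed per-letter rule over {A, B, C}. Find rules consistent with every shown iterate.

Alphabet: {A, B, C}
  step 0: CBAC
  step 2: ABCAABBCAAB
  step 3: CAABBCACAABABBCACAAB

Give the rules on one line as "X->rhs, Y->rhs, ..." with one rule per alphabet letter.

A->CA, B->AB, C->B

  step 2 ⇒ step 3: ABCAABBCAAB ⇒ CA·AB·B·CA·CA·AB·AB·B·CA·CA·AB
    A ↦ CA
    B ↦ AB
    C ↦ B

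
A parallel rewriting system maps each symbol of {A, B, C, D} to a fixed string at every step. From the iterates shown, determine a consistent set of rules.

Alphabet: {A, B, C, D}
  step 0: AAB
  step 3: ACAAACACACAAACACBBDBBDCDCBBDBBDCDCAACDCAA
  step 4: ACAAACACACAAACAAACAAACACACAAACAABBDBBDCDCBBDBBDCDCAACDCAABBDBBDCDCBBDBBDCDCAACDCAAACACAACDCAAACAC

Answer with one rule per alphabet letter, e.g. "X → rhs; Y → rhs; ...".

A->AC, B->BBD, C->AA, D->CDC

  step 3 ⇒ step 4: ACAAACACACAAACACBBDBBDCDCBBDBBDCDCAACDCAA ⇒ AC·AA·AC·AC·AC·AA·AC·AA·AC·AA·AC·AC·AC·AA·AC·AA·BBD·BBD·CDC·BBD·BBD·CDC·AA·CDC·AA·BBD·BBD·CDC·BBD·BBD·CDC·AA·CDC·AA·AC·AC·AA·CDC·AA·AC·AC
    A ↦ AC
    B ↦ BBD
    C ↦ AA
    D ↦ CDC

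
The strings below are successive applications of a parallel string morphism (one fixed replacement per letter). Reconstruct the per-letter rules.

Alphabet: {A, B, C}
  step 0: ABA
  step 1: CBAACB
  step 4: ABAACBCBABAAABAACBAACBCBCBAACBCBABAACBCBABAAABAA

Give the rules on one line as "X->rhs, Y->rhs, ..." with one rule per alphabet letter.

A->CB, B->AA, C->AB

  step 0 ⇒ step 1: ABA ⇒ CB·AA·CB
    A ↦ CB
    B ↦ AA
    C ↦ AB  (constrained at step 1)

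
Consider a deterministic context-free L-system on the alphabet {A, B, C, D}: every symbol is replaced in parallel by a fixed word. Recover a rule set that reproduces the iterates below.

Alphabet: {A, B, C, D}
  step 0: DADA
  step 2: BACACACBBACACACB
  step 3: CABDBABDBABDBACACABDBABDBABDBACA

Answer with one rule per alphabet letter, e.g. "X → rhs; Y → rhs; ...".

A->BD, B->CA, C->BA, D->CB

  step 2 ⇒ step 3: BACACACBBACACACB ⇒ CA·BD·BA·BD·BA·BD·BA·CA·CA·BD·BA·BD·BA·BD·BA·CA
    A ↦ BD
    B ↦ CA
    C ↦ BA
    D ↦ CB  (constrained at step 0)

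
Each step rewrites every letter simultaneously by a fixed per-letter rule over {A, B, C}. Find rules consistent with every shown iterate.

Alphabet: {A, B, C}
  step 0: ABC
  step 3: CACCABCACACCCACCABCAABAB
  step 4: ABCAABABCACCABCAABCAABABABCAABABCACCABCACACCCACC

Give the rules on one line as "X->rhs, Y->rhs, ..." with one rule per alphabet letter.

  step 3 ⇒ step 4: CACCABCACACCCACCABCAABAB ⇒ AB·CA·AB·AB·CA·CC·AB·CA·AB·CA·AB·AB·AB·CA·AB·AB·CA·CC·AB·CA·CA·CC·CA·CC
    A ↦ CA
    B ↦ CC
    C ↦ AB

A->CA, B->CC, C->AB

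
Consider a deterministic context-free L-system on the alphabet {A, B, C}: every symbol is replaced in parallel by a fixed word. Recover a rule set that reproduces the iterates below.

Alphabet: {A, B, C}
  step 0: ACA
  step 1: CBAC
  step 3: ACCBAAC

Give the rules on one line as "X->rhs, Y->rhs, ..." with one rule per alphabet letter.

  step 0 ⇒ step 1: ACA ⇒ C·BA·C
    A ↦ C
    C ↦ BA
    B ↦ A  (constrained at step 1)

A->C, B->A, C->BA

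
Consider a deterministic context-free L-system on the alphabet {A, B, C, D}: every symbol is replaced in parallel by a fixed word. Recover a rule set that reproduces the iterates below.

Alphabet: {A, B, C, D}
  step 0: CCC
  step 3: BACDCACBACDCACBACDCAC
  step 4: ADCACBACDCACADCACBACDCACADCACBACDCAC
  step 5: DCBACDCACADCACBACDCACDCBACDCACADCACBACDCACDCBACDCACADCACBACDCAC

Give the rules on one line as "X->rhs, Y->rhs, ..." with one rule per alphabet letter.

  step 4 ⇒ step 5: ADCACBACDCACADCACBACDCACADCACBACDCAC ⇒ DC·B·AC·DC·AC·A·DC·AC·B·AC·DC·AC·DC·B·AC·DC·AC·A·DC·AC·B·AC·DC·AC·DC·B·AC·DC·AC·A·DC·AC·B·AC·DC·AC
    A ↦ DC
    B ↦ A
    C ↦ AC
    D ↦ B

A->DC, B->A, C->AC, D->B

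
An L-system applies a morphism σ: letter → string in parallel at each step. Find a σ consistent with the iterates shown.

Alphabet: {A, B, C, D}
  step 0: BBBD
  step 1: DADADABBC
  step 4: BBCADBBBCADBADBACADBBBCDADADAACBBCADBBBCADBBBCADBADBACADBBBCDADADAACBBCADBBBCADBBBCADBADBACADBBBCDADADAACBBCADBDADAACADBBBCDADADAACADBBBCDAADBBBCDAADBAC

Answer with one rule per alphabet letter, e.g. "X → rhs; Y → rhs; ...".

  step 0 ⇒ step 1: BBBD ⇒ DA·DA·DA·BBC
    B ↦ DA
    D ↦ BBC
    A ↦ ADB  (constrained at step 1)
    C ↦ AC  (constrained at step 1)

A->ADB, B->DA, C->AC, D->BBC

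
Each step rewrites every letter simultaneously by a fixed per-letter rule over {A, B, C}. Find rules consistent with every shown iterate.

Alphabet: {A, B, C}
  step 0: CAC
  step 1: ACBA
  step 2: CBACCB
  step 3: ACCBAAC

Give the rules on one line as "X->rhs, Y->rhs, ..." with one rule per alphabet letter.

  step 2 ⇒ step 3: CBACCB ⇒ A·C·CB·A·A·C
    A ↦ CB
    B ↦ C
    C ↦ A

A->CB, B->C, C->A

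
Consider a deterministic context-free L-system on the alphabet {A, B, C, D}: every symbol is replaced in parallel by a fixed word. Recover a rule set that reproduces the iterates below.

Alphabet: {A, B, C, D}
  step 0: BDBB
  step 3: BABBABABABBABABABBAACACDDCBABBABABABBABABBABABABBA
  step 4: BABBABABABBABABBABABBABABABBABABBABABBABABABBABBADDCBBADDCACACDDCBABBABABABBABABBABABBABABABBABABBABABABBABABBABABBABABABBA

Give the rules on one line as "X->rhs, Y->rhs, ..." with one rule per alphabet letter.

A->BBA, B->BA, C->DDC, D->AC

  step 3 ⇒ step 4: BABBABABABBABABABBAACACDDCBABBABABABBABABBABABABBA ⇒ BA·BBA·BA·BA·BBA·BA·BBA·BA·BBA·BA·BA·BBA·BA·BBA·BA·BBA·BA·BA·BBA·BBA·DDC·BBA·DDC·AC·AC·DDC·BA·BBA·BA·BA·BBA·BA·BBA·BA·BBA·BA·BA·BBA·BA·BBA·BA·BA·BBA·BA·BBA·BA·BBA·BA·BA·BBA
    A ↦ BBA
    B ↦ BA
    C ↦ DDC
    D ↦ AC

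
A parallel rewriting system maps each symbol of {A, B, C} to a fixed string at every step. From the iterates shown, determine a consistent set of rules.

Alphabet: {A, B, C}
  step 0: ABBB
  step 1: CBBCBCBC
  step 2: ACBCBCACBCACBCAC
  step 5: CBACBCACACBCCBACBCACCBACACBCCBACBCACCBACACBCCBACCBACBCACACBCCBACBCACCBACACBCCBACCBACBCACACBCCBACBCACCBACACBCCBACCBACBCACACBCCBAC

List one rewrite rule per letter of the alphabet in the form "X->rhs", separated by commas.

A->CB, B->BC, C->AC

  step 1 ⇒ step 2: CBBCBCBC ⇒ AC·BC·BC·AC·BC·AC·BC·AC
    B ↦ BC
    C ↦ AC
  step 0 ⇒ step 1: ABBB ⇒ CB·BC·BC·BC
    A ↦ CB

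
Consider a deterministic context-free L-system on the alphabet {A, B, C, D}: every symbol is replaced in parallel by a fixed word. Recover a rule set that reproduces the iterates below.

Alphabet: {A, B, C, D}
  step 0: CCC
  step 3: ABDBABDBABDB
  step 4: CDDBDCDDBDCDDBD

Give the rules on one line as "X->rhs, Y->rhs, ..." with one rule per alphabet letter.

A->C, B->D, C->AB, D->DB

  step 3 ⇒ step 4: ABDBABDBABDB ⇒ C·D·DB·D·C·D·DB·D·C·D·DB·D
    A ↦ C
    B ↦ D
    D ↦ DB
    C ↦ AB  (constrained at step 0)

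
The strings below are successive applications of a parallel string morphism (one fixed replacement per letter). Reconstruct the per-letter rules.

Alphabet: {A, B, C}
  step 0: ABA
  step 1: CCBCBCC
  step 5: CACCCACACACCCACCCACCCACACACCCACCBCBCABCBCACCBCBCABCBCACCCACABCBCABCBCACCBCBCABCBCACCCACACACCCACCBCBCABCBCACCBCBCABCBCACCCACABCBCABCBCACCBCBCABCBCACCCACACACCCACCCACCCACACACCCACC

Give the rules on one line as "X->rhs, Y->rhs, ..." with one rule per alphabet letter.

A->CC, B->BCB, C->CA

  step 0 ⇒ step 1: ABA ⇒ CC·BCB·CC
    A ↦ CC
    B ↦ BCB
    C ↦ CA  (constrained at step 1)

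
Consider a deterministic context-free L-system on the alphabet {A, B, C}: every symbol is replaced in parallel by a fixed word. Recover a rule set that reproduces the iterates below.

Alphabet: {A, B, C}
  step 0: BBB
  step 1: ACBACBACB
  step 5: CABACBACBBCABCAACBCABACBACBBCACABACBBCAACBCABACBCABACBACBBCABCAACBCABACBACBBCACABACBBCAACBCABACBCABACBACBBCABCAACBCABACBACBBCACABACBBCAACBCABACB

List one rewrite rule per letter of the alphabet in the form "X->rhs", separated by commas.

A->CA, B->ACB, C->B

  step 0 ⇒ step 1: BBB ⇒ ACB·ACB·ACB
    B ↦ ACB
    A ↦ CA  (constrained at step 1)
    C ↦ B  (constrained at step 1)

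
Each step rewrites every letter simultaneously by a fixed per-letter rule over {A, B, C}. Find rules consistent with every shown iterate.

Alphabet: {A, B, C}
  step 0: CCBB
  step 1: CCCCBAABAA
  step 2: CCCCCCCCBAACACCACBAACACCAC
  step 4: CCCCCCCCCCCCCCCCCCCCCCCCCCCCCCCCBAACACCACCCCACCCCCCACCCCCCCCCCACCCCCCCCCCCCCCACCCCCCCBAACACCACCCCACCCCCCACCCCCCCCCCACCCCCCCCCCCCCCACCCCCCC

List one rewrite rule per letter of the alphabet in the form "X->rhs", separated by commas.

A->CAC, B->BAA, C->CC

  step 1 ⇒ step 2: CCCCBAABAA ⇒ CC·CC·CC·CC·BAA·CAC·CAC·BAA·CAC·CAC
    A ↦ CAC
    B ↦ BAA
    C ↦ CC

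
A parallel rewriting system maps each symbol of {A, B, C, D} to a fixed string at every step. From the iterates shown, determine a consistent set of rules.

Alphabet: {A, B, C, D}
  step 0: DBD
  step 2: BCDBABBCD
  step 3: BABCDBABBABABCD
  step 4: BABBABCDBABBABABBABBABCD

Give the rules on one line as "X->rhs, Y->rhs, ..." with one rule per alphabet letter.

  step 3 ⇒ step 4: BABCDBABBABABCD ⇒ BA·B·BA·B·CD·BA·B·BA·BA·B·BA·B·BA·B·CD
    A ↦ B
    B ↦ BA
    C ↦ B
    D ↦ CD

A->B, B->BA, C->B, D->CD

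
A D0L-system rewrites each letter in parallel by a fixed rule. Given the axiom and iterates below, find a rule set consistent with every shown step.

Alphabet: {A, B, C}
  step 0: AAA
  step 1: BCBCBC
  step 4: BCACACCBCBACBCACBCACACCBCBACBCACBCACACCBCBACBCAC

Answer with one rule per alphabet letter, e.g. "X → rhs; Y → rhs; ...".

  step 0 ⇒ step 1: AAA ⇒ BC·BC·BC
    A ↦ BC
    B ↦ CB  (constrained at step 1)
    C ↦ AC  (constrained at step 1)

A->BC, B->CB, C->AC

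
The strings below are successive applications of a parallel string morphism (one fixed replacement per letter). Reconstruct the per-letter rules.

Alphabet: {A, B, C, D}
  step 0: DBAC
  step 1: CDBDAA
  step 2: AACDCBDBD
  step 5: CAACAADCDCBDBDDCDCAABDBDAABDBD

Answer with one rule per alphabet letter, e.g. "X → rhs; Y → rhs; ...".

A->BD, B->D, C->AA, D->C

  step 1 ⇒ step 2: CDBDAA ⇒ AA·C·D·C·BD·BD
    A ↦ BD
    B ↦ D
    C ↦ AA
    D ↦ C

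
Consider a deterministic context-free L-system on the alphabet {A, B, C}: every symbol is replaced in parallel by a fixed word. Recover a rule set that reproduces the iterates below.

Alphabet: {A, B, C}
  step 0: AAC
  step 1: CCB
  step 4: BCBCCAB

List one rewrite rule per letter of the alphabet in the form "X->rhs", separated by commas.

  step 0 ⇒ step 1: AAC ⇒ C·C·B
    A ↦ C
    C ↦ B
    B ↦ CA  (constrained at step 1)

A->C, B->CA, C->B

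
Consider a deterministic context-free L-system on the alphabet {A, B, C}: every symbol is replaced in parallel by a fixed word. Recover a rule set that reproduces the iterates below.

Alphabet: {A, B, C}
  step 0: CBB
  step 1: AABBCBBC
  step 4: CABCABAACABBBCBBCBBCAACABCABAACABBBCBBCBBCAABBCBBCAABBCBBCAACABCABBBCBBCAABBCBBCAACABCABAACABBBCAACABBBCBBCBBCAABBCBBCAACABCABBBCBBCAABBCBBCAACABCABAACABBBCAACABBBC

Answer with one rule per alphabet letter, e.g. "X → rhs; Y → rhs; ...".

A->CAB, B->BBC, C->AA

  step 0 ⇒ step 1: CBB ⇒ AA·BBC·BBC
    B ↦ BBC
    C ↦ AA
    A ↦ CAB  (constrained at step 1)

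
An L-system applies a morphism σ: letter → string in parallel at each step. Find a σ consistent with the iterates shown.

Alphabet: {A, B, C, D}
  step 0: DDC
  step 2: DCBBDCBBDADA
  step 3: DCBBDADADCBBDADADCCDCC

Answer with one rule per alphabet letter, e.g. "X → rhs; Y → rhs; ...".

A->C, B->DA, C->BB, D->DC

  step 2 ⇒ step 3: DCBBDCBBDADA ⇒ DC·BB·DA·DA·DC·BB·DA·DA·DC·C·DC·C
    A ↦ C
    B ↦ DA
    C ↦ BB
    D ↦ DC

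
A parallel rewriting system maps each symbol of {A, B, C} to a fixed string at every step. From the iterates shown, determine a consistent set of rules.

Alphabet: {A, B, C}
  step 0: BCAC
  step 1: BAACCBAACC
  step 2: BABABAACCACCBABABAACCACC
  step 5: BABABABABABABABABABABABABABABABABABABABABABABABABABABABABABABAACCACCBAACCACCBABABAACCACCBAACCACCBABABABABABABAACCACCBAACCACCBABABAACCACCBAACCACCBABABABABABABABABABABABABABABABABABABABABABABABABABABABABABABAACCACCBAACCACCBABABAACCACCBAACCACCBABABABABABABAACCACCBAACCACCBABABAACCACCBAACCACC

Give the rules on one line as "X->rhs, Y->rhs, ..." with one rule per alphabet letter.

  step 1 ⇒ step 2: BAACCBAACC ⇒ BA·BA·BA·ACC·ACC·BA·BA·BA·ACC·ACC
    A ↦ BA
    B ↦ BA
    C ↦ ACC

A->BA, B->BA, C->ACC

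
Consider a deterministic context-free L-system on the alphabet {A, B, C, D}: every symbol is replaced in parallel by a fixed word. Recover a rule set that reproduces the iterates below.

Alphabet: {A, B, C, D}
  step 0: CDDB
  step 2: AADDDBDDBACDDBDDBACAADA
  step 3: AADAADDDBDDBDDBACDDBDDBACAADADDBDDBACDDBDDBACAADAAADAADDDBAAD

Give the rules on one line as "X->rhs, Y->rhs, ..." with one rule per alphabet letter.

A->AAD, B->AC, C->A, D->DDB

  step 2 ⇒ step 3: AADDDBDDBACDDBDDBACAADA ⇒ AAD·AAD·DDB·DDB·DDB·AC·DDB·DDB·AC·AAD·A·DDB·DDB·AC·DDB·DDB·AC·AAD·A·AAD·AAD·DDB·AAD
    A ↦ AAD
    B ↦ AC
    C ↦ A
    D ↦ DDB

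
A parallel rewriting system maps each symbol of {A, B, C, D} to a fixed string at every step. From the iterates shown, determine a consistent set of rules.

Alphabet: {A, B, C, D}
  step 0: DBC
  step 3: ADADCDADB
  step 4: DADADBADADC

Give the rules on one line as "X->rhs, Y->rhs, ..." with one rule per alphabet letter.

A->D, B->DC, C->DB, D->A

  step 3 ⇒ step 4: ADADCDADB ⇒ D·A·D·A·DB·A·D·A·DC
    A ↦ D
    B ↦ DC
    C ↦ DB
    D ↦ A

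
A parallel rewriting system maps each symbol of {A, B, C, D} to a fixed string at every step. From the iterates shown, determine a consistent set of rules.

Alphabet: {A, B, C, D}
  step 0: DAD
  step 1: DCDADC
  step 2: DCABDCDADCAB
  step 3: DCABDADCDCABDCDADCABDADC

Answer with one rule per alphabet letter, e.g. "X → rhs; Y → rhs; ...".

A->DA, B->DC, C->AB, D->DC

  step 2 ⇒ step 3: DCABDCDADCAB ⇒ DC·AB·DA·DC·DC·AB·DC·DA·DC·AB·DA·DC
    A ↦ DA
    B ↦ DC
    C ↦ AB
    D ↦ DC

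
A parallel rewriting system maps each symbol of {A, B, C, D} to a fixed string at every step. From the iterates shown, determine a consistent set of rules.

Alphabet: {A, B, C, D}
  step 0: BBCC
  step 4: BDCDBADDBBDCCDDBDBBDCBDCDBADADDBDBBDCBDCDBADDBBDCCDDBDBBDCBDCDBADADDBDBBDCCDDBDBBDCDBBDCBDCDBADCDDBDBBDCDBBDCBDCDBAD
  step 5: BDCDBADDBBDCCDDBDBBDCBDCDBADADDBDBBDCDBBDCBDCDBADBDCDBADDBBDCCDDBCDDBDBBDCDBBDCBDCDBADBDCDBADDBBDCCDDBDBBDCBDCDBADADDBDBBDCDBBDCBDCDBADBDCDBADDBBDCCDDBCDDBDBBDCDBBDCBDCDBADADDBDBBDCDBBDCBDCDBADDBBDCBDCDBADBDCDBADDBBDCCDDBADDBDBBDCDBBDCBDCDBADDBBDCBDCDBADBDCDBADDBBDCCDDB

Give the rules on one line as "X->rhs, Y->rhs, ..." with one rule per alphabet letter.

A->CD, B->BDC, C->AD, D->DB

  step 4 ⇒ step 5: BDCDBADDBBDCCDDBDBBDCBDCDBADADDBDBBDCBDCDBADDBBDCCDDBDBBDCBDCDBADADDBDBBDCCDDBDBBDCDBBDCBDCDBADCDDBDBBDCDBBDCBDCDBAD ⇒ BDC·DB·AD·DB·BDC·CD·DB·DB·BDC·BDC·DB·AD·AD·DB·DB·BDC·DB·BDC·BDC·DB·AD·BDC·DB·AD·DB·BDC·CD·DB·CD·DB·DB·BDC·DB·BDC·BDC·DB·AD·BDC·DB·AD·DB·BDC·CD·DB·DB·BDC·BDC·DB·AD·AD·DB·DB·BDC·DB·BDC·BDC·DB·AD·BDC·DB·AD·DB·BDC·CD·DB·CD·DB·DB·BDC·DB·BDC·BDC·DB·AD·AD·DB·DB·BDC·DB·BDC·BDC·DB·AD·DB·BDC·BDC·DB·AD·BDC·DB·AD·DB·BDC·CD·DB·AD·DB·DB·BDC·DB·BDC·BDC·DB·AD·DB·BDC·BDC·DB·AD·BDC·DB·AD·DB·BDC·CD·DB
    A ↦ CD
    B ↦ BDC
    C ↦ AD
    D ↦ DB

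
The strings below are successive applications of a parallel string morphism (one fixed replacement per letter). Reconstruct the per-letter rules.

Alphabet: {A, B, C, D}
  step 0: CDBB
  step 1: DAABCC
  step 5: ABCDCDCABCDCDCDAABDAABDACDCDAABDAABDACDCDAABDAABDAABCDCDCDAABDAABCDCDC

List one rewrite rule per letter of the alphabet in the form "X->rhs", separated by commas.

  step 0 ⇒ step 1: CDBB ⇒ DA·AB·C·C
    B ↦ C
    C ↦ DA
    D ↦ AB
    A ↦ CD  (constrained at step 1)

A->CD, B->C, C->DA, D->AB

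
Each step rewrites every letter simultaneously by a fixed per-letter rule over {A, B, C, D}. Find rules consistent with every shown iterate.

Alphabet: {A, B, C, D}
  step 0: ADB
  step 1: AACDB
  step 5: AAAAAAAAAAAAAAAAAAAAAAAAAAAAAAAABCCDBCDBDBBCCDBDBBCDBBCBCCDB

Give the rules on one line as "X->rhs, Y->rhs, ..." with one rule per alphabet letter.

  step 0 ⇒ step 1: ADB ⇒ AA·C·DB
    A ↦ AA
    B ↦ DB
    D ↦ C
    C ↦ BC  (constrained at step 1)

A->AA, B->DB, C->BC, D->C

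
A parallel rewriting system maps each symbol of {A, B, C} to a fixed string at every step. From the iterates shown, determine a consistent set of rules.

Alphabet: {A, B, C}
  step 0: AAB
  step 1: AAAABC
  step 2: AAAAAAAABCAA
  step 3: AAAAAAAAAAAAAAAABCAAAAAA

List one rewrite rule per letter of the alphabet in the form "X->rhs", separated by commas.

  step 2 ⇒ step 3: AAAAAAAABCAA ⇒ AA·AA·AA·AA·AA·AA·AA·AA·BC·AA·AA·AA
    A ↦ AA
    B ↦ BC
    C ↦ AA

A->AA, B->BC, C->AA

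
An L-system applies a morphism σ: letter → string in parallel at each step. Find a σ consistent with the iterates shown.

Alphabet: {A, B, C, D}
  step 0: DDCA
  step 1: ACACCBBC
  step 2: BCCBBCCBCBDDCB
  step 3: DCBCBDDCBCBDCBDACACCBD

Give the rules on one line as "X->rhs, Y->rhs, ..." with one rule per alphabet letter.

  step 2 ⇒ step 3: BCCBBCCBCBDDCB ⇒ D·CB·CB·D·D·CB·CB·D·CB·D·AC·AC·CB·D
    B ↦ D
    C ↦ CB
    D ↦ AC
  step 0 ⇒ step 1: DDCA ⇒ AC·AC·CB·BC
    A ↦ BC

A->BC, B->D, C->CB, D->AC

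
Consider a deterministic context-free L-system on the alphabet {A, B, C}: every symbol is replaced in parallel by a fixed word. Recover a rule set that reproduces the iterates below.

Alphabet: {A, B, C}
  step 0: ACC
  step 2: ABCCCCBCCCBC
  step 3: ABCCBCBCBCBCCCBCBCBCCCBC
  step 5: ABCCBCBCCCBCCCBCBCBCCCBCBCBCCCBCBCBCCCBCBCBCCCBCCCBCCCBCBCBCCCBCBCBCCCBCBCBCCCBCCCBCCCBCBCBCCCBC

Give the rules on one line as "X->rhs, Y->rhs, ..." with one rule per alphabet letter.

  step 2 ⇒ step 3: ABCCCCBCCCBC ⇒ AB·CC·BC·BC·BC·BC·CC·BC·BC·BC·CC·BC
    A ↦ AB
    B ↦ CC
    C ↦ BC

A->AB, B->CC, C->BC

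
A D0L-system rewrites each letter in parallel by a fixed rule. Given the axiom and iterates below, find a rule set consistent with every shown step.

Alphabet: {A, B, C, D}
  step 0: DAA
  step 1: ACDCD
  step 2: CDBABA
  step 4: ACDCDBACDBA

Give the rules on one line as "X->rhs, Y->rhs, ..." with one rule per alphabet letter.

A->CD, B->A, C->B, D->A

  step 1 ⇒ step 2: ACDCD ⇒ CD·B·A·B·A
    A ↦ CD
    C ↦ B
    D ↦ A
    B ↦ A  (constrained at step 2)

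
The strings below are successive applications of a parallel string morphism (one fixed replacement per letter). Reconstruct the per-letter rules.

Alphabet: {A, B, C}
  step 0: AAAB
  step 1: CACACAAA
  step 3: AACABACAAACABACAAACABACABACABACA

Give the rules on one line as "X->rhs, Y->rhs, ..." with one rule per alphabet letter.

  step 0 ⇒ step 1: AAAB ⇒ CA·CA·CA·AA
    A ↦ CA
    B ↦ AA
    C ↦ BA  (constrained at step 1)

A->CA, B->AA, C->BA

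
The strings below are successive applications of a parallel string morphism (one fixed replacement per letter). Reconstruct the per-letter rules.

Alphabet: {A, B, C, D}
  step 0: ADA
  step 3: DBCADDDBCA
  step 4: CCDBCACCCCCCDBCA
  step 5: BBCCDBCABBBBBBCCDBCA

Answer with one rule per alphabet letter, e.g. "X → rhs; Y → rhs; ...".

  step 4 ⇒ step 5: CCDBCACCCCCCDBCA ⇒ B·B·CC·D·B·CA·B·B·B·B·B·B·CC·D·B·CA
    A ↦ CA
    B ↦ D
    C ↦ B
    D ↦ CC

A->CA, B->D, C->B, D->CC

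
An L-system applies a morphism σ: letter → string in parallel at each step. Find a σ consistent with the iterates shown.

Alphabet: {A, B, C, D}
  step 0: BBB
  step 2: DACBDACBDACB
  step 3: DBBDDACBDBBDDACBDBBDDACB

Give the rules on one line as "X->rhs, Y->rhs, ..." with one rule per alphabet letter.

  step 2 ⇒ step 3: DACBDACBDACB ⇒ DB·BD·DA·CB·DB·BD·DA·CB·DB·BD·DA·CB
    A ↦ BD
    B ↦ CB
    C ↦ DA
    D ↦ DB

A->BD, B->CB, C->DA, D->DB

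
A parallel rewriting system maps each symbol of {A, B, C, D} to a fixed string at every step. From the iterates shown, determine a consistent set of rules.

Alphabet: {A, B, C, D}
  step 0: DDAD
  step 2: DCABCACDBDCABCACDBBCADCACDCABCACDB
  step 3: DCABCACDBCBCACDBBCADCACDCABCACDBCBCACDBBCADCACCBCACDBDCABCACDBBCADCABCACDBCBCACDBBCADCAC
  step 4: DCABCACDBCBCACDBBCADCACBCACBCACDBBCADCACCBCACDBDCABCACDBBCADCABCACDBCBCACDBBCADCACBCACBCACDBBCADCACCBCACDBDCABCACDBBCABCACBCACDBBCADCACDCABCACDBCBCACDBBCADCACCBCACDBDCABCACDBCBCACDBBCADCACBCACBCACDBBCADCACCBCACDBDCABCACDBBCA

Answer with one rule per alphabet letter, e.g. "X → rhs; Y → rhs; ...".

A->CDB, B->C, C->BCA, D->DCA

  step 3 ⇒ step 4: DCABCACDBCBCACDBBCADCACDCABCACDBCBCACDBBCADCACCBCACDBDCABCACDBBCADCABCACDBCBCACDBBCADCAC ⇒ DCA·BCA·CDB·C·BCA·CDB·BCA·DCA·C·BCA·C·BCA·CDB·BCA·DCA·C·C·BCA·CDB·DCA·BCA·CDB·BCA·DCA·BCA·CDB·C·BCA·CDB·BCA·DCA·C·BCA·C·BCA·CDB·BCA·DCA·C·C·BCA·CDB·DCA·BCA·CDB·BCA·BCA·C·BCA·CDB·BCA·DCA·C·DCA·BCA·CDB·C·BCA·CDB·BCA·DCA·C·C·BCA·CDB·DCA·BCA·CDB·C·BCA·CDB·BCA·DCA·C·BCA·C·BCA·CDB·BCA·DCA·C·C·BCA·CDB·DCA·BCA·CDB·BCA
    A ↦ CDB
    B ↦ C
    C ↦ BCA
    D ↦ DCA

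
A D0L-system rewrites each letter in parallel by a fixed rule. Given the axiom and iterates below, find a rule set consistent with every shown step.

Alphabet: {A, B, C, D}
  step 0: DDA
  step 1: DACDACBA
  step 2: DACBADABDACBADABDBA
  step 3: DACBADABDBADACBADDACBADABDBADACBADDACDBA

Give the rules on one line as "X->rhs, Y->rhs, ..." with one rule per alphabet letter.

A->BA, B->D, C->DAB, D->DAC

  step 2 ⇒ step 3: DACBADABDACBADABDBA ⇒ DAC·BA·DAB·D·BA·DAC·BA·D·DAC·BA·DAB·D·BA·DAC·BA·D·DAC·D·BA
    A ↦ BA
    B ↦ D
    C ↦ DAB
    D ↦ DAC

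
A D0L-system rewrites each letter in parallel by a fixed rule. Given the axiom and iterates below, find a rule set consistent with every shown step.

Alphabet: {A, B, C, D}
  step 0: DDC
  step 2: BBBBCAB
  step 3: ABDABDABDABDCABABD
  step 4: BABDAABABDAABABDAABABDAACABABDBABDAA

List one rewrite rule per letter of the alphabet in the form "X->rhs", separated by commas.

  step 3 ⇒ step 4: ABDABDABDABDCABABD ⇒ B·ABD·AA·B·ABD·AA·B·ABD·AA·B·ABD·AA·CA·B·ABD·B·ABD·AA
    A ↦ B
    B ↦ ABD
    C ↦ CA
    D ↦ AA

A->B, B->ABD, C->CA, D->AA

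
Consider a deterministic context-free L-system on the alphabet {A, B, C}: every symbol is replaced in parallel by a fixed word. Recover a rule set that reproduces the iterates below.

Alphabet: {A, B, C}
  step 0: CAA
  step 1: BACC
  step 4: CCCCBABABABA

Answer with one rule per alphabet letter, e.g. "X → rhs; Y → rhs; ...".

  step 0 ⇒ step 1: CAA ⇒ BA·C·C
    A ↦ C
    C ↦ BA
    B ↦ C  (constrained at step 1)

A->C, B->C, C->BA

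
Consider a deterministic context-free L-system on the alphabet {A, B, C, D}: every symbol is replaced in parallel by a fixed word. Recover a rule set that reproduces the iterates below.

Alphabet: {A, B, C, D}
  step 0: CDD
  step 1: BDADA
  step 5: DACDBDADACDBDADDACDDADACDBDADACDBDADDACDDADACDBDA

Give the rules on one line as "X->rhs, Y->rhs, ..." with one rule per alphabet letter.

A->CD, B->D, C->B, D->DA

  step 0 ⇒ step 1: CDD ⇒ B·DA·DA
    C ↦ B
    D ↦ DA
    A ↦ CD  (constrained at step 1)
    B ↦ D  (constrained at step 1)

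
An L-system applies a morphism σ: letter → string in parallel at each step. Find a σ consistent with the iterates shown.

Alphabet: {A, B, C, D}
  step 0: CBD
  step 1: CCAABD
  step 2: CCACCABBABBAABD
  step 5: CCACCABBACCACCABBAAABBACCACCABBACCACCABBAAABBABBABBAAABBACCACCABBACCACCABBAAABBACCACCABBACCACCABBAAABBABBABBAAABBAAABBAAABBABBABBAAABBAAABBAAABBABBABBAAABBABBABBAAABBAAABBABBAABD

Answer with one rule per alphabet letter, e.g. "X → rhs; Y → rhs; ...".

  step 1 ⇒ step 2: CCAABD ⇒ CCA·CCA·BBA·BBA·A·BD
    A ↦ BBA
    B ↦ A
    C ↦ CCA
    D ↦ BD

A->BBA, B->A, C->CCA, D->BD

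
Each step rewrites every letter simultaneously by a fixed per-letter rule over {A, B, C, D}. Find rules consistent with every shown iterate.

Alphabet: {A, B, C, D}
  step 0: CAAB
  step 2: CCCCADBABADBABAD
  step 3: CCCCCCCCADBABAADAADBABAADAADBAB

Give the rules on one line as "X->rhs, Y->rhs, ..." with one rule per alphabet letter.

  step 2 ⇒ step 3: CCCCADBABADBABAD ⇒ CC·CC·CC·CC·AD·BAB·A·AD·A·AD·BAB·A·AD·A·AD·BAB
    A ↦ AD
    B ↦ A
    C ↦ CC
    D ↦ BAB

A->AD, B->A, C->CC, D->BAB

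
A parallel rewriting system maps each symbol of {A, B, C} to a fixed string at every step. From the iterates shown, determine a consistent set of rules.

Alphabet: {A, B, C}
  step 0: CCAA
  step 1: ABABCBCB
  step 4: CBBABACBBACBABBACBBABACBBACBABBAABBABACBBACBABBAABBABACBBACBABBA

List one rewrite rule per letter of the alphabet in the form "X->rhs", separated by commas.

A->CB, B->BA, C->AB

  step 0 ⇒ step 1: CCAA ⇒ AB·AB·CB·CB
    A ↦ CB
    C ↦ AB
    B ↦ BA  (constrained at step 1)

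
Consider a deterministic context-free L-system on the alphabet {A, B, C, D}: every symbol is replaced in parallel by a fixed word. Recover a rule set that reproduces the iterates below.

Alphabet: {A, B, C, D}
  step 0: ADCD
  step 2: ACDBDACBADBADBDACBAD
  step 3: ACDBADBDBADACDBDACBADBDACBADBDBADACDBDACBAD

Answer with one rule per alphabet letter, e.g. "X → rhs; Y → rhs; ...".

A->AC, B->BD, C->D, D->BAD

  step 2 ⇒ step 3: ACDBDACBADBADBDACBAD ⇒ AC·D·BAD·BD·BAD·AC·D·BD·AC·BAD·BD·AC·BAD·BD·BAD·AC·D·BD·AC·BAD
    A ↦ AC
    B ↦ BD
    C ↦ D
    D ↦ BAD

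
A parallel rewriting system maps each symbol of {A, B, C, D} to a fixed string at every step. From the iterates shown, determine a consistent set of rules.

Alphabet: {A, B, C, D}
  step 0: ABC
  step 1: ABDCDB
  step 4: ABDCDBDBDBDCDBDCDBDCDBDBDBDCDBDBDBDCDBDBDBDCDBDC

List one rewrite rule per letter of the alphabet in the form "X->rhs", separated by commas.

  step 0 ⇒ step 1: ABC ⇒ AB·DC·DB
    A ↦ AB
    B ↦ DC
    C ↦ DB
    D ↦ DB  (constrained at step 1)

A->AB, B->DC, C->DB, D->DB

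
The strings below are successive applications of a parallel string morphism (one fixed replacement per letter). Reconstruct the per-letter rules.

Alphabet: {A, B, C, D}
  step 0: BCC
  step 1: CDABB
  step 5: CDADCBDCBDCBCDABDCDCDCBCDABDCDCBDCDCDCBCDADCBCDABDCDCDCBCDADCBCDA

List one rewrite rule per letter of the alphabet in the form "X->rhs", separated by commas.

  step 0 ⇒ step 1: BCC ⇒ CDA·B·B
    B ↦ CDA
    C ↦ B
    A ↦ DC  (constrained at step 1)
    D ↦ DC  (constrained at step 1)

A->DC, B->CDA, C->B, D->DC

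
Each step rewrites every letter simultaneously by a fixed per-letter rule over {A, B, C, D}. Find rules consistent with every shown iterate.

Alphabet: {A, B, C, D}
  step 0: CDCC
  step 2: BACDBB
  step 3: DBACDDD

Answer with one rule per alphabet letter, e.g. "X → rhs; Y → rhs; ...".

  step 2 ⇒ step 3: BACDBB ⇒ D·B·A·CD·D·D
    A ↦ B
    B ↦ D
    C ↦ A
    D ↦ CD

A->B, B->D, C->A, D->CD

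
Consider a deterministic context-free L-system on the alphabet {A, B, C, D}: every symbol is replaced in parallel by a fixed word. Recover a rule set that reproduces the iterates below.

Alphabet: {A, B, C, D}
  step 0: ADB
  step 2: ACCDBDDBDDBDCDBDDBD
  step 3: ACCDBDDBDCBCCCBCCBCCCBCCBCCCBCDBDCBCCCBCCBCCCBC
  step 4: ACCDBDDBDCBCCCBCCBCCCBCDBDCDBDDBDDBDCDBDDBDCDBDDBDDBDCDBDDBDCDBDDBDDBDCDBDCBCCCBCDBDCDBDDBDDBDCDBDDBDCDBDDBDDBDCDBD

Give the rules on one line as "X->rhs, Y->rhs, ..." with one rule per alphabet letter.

A->ACC, B->C, C->DBD, D->CBC

  step 3 ⇒ step 4: ACCDBDDBDCBCCCBCCBCCCBCCBCCCBCDBDCBCCCBCCBCCCBC ⇒ ACC·DBD·DBD·CBC·C·CBC·CBC·C·CBC·DBD·C·DBD·DBD·DBD·C·DBD·DBD·C·DBD·DBD·DBD·C·DBD·DBD·C·DBD·DBD·DBD·C·DBD·CBC·C·CBC·DBD·C·DBD·DBD·DBD·C·DBD·DBD·C·DBD·DBD·DBD·C·DBD
    A ↦ ACC
    B ↦ C
    C ↦ DBD
    D ↦ CBC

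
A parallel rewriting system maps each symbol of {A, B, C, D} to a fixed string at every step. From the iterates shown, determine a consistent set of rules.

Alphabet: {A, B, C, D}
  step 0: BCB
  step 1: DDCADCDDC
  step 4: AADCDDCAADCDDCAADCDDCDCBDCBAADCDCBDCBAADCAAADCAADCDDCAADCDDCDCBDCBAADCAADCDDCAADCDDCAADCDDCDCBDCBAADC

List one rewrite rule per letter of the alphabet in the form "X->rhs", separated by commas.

  step 0 ⇒ step 1: BCB ⇒ DDC·ADC·DDC
    B ↦ DDC
    C ↦ ADC
    A ↦ DCB  (constrained at step 1)
    D ↦ A  (constrained at step 1)

A->DCB, B->DDC, C->ADC, D->A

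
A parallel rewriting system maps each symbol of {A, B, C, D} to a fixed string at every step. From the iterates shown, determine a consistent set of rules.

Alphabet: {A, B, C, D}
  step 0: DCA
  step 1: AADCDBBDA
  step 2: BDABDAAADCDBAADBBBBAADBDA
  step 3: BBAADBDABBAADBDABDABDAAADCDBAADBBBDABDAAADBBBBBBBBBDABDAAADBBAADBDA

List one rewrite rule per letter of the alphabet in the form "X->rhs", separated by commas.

  step 2 ⇒ step 3: BDABDAAADCDBAADBBBBAADBDA ⇒ BB·AAD·BDA·BB·AAD·BDA·BDA·BDA·AAD·CDB·AAD·BB·BDA·BDA·AAD·BB·BB·BB·BB·BDA·BDA·AAD·BB·AAD·BDA
    A ↦ BDA
    B ↦ BB
    C ↦ CDB
    D ↦ AAD

A->BDA, B->BB, C->CDB, D->AAD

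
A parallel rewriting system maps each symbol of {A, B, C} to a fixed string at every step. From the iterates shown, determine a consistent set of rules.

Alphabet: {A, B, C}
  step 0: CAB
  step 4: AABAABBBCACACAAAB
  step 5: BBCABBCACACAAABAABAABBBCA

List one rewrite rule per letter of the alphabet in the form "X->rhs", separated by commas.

  step 4 ⇒ step 5: AABAABBBCACACAAAB ⇒ B·B·CA·B·B·CA·CA·CA·AA·B·AA·B·AA·B·B·B·CA
    A ↦ B
    B ↦ CA
    C ↦ AA

A->B, B->CA, C->AA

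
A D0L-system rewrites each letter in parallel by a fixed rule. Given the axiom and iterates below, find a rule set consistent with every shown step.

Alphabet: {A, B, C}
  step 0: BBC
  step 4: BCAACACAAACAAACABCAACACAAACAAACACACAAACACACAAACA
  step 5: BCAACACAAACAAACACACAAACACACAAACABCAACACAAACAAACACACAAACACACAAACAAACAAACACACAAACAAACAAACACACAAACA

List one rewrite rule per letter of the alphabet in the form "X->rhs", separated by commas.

A->CA, B->BC, C->AA

  step 4 ⇒ step 5: BCAACACAAACAAACABCAACACAAACAAACACACAAACACACAAACA ⇒ BC·AA·CA·CA·AA·CA·AA·CA·CA·CA·AA·CA·CA·CA·AA·CA·BC·AA·CA·CA·AA·CA·AA·CA·CA·CA·AA·CA·CA·CA·AA·CA·AA·CA·AA·CA·CA·CA·AA·CA·AA·CA·AA·CA·CA·CA·AA·CA
    A ↦ CA
    B ↦ BC
    C ↦ AA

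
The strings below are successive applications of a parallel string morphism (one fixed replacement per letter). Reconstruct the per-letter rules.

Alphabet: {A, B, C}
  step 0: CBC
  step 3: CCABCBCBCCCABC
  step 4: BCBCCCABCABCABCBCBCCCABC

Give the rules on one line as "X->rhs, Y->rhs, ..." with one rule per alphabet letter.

A->CC, B->A, C->BC

  step 3 ⇒ step 4: CCABCBCBCCCABC ⇒ BC·BC·CC·A·BC·A·BC·A·BC·BC·BC·CC·A·BC
    A ↦ CC
    B ↦ A
    C ↦ BC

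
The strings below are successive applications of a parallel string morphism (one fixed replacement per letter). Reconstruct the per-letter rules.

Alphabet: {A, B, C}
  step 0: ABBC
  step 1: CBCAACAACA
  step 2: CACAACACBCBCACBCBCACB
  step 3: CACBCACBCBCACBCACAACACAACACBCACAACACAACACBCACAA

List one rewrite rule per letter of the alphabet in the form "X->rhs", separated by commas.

A->CB, B->CAA, C->CA

  step 2 ⇒ step 3: CACAACACBCBCACBCBCACB ⇒ CA·CB·CA·CB·CB·CA·CB·CA·CAA·CA·CAA·CA·CB·CA·CAA·CA·CAA·CA·CB·CA·CAA
    A ↦ CB
    B ↦ CAA
    C ↦ CA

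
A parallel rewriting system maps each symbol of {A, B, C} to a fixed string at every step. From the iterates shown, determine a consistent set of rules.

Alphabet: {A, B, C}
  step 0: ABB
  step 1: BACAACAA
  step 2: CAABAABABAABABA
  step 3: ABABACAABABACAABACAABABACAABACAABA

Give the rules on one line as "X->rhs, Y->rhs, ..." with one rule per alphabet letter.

A->BA, B->CAA, C->A

  step 2 ⇒ step 3: CAABAABABAABABA ⇒ A·BA·BA·CAA·BA·BA·CAA·BA·CAA·BA·BA·CAA·BA·CAA·BA
    A ↦ BA
    B ↦ CAA
    C ↦ A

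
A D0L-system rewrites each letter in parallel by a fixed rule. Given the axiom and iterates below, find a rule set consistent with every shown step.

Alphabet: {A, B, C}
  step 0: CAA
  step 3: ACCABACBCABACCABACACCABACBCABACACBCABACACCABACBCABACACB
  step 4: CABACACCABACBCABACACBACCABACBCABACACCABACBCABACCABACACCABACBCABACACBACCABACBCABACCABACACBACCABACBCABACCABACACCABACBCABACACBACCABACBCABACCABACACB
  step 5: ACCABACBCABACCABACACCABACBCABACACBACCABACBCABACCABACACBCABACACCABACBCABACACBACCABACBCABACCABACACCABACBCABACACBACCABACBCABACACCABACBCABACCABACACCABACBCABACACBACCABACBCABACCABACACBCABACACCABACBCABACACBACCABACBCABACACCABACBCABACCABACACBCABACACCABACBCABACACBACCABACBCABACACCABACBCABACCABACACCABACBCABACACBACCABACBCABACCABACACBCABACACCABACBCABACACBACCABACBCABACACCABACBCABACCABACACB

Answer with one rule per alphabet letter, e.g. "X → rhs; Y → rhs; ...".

  step 4 ⇒ step 5: CABACACCABACBCABACACBACCABACBCABACACCABACBCABACCABACACCABACBCABACACBACCABACBCABACCABACACBACCABACBCABACCABACACCABACBCABACACBACCABACBCABACCABACACB ⇒ AC·CAB·ACB·CAB·AC·CAB·AC·AC·CAB·ACB·CAB·AC·ACB·AC·CAB·ACB·CAB·AC·CAB·AC·ACB·CAB·AC·AC·CAB·ACB·CAB·AC·ACB·AC·CAB·ACB·CAB·AC·CAB·AC·AC·CAB·ACB·CAB·AC·ACB·AC·CAB·ACB·CAB·AC·AC·CAB·ACB·CAB·AC·CAB·AC·AC·CAB·ACB·CAB·AC·ACB·AC·CAB·ACB·CAB·AC·CAB·AC·ACB·CAB·AC·AC·CAB·ACB·CAB·AC·ACB·AC·CAB·ACB·CAB·AC·AC·CAB·ACB·CAB·AC·CAB·AC·ACB·CAB·AC·AC·CAB·ACB·CAB·AC·ACB·AC·CAB·ACB·CAB·AC·AC·CAB·ACB·CAB·AC·CAB·AC·AC·CAB·ACB·CAB·AC·ACB·AC·CAB·ACB·CAB·AC·CAB·AC·ACB·CAB·AC·AC·CAB·ACB·CAB·AC·ACB·AC·CAB·ACB·CAB·AC·AC·CAB·ACB·CAB·AC·CAB·AC·ACB
    A ↦ CAB
    B ↦ ACB
    C ↦ AC

A->CAB, B->ACB, C->AC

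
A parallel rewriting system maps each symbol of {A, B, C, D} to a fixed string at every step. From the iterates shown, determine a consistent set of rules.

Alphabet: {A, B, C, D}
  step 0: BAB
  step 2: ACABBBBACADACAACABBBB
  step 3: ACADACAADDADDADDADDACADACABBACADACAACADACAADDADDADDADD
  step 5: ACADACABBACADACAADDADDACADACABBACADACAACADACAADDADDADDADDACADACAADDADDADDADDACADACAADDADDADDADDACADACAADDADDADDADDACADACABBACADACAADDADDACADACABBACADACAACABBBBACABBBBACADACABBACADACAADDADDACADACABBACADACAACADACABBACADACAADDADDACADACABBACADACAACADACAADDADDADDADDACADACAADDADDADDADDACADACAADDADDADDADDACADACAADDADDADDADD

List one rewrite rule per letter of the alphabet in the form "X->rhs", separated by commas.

A->ACA, B->ADD, C->D, D->BB

  step 2 ⇒ step 3: ACABBBBACADACAACABBBB ⇒ ACA·D·ACA·ADD·ADD·ADD·ADD·ACA·D·ACA·BB·ACA·D·ACA·ACA·D·ACA·ADD·ADD·ADD·ADD
    A ↦ ACA
    B ↦ ADD
    C ↦ D
    D ↦ BB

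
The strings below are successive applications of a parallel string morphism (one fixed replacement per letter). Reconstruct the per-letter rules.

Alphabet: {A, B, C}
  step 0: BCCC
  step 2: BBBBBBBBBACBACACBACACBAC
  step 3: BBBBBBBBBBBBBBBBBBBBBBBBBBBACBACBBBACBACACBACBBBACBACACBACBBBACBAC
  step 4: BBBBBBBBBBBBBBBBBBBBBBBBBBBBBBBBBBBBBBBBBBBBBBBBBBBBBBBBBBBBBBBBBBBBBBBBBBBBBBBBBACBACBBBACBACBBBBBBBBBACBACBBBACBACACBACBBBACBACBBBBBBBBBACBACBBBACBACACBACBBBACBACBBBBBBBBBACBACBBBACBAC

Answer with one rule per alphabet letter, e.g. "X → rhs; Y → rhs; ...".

A->ACB, B->BBB, C->AC

  step 3 ⇒ step 4: BBBBBBBBBBBBBBBBBBBBBBBBBBBACBACBBBACBACACBACBBBACBACACBACBBBACBAC ⇒ BBB·BBB·BBB·BBB·BBB·BBB·BBB·BBB·BBB·BBB·BBB·BBB·BBB·BBB·BBB·BBB·BBB·BBB·BBB·BBB·BBB·BBB·BBB·BBB·BBB·BBB·BBB·ACB·AC·BBB·ACB·AC·BBB·BBB·BBB·ACB·AC·BBB·ACB·AC·ACB·AC·BBB·ACB·AC·BBB·BBB·BBB·ACB·AC·BBB·ACB·AC·ACB·AC·BBB·ACB·AC·BBB·BBB·BBB·ACB·AC·BBB·ACB·AC
    A ↦ ACB
    B ↦ BBB
    C ↦ AC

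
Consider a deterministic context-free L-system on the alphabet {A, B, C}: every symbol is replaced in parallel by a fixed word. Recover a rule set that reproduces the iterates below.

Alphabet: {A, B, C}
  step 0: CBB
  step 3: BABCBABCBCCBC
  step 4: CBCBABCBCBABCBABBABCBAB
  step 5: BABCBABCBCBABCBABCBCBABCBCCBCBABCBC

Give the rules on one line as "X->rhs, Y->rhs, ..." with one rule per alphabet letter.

A->B, B->C, C->BAB

  step 4 ⇒ step 5: CBCBABCBCBABCBABBABCBAB ⇒ BAB·C·BAB·C·B·C·BAB·C·BAB·C·B·C·BAB·C·B·C·C·B·C·BAB·C·B·C
    A ↦ B
    B ↦ C
    C ↦ BAB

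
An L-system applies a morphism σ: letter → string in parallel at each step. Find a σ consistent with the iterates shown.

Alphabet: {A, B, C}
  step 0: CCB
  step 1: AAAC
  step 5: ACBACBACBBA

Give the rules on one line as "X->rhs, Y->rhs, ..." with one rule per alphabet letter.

  step 0 ⇒ step 1: CCB ⇒ A·A·AC
    B ↦ AC
    C ↦ A
    A ↦ B  (constrained at step 1)

A->B, B->AC, C->A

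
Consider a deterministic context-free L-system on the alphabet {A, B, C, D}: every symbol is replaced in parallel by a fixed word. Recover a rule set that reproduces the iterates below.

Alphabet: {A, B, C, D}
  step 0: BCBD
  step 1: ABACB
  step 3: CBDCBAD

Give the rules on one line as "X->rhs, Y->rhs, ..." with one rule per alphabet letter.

  step 0 ⇒ step 1: BCBD ⇒ A·B·A·CB
    B ↦ A
    C ↦ B
    D ↦ CB
    A ↦ D  (constrained at step 1)

A->D, B->A, C->B, D->CB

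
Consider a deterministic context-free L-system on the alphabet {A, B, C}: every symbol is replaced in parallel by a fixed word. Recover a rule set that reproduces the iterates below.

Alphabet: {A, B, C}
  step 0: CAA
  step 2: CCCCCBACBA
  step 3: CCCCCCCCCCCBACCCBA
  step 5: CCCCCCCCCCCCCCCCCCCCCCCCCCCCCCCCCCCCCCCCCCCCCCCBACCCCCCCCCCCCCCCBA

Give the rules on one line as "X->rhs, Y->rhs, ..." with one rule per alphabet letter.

  step 2 ⇒ step 3: CCCCCBACBA ⇒ CC·CC·CC·CC·CC·C·BA·CC·C·BA
    A ↦ BA
    B ↦ C
    C ↦ CC

A->BA, B->C, C->CC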